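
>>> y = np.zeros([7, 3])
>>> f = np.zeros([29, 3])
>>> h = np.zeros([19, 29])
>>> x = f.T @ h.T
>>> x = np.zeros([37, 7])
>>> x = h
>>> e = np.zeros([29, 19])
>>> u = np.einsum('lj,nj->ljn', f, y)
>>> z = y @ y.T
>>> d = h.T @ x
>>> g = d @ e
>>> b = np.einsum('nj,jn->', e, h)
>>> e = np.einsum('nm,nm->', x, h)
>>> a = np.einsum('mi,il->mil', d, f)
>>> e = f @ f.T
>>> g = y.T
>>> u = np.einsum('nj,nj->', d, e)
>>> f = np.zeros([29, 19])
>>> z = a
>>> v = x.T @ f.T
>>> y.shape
(7, 3)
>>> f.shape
(29, 19)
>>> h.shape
(19, 29)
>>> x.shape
(19, 29)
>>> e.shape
(29, 29)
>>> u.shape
()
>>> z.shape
(29, 29, 3)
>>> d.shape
(29, 29)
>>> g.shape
(3, 7)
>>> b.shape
()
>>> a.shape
(29, 29, 3)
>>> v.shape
(29, 29)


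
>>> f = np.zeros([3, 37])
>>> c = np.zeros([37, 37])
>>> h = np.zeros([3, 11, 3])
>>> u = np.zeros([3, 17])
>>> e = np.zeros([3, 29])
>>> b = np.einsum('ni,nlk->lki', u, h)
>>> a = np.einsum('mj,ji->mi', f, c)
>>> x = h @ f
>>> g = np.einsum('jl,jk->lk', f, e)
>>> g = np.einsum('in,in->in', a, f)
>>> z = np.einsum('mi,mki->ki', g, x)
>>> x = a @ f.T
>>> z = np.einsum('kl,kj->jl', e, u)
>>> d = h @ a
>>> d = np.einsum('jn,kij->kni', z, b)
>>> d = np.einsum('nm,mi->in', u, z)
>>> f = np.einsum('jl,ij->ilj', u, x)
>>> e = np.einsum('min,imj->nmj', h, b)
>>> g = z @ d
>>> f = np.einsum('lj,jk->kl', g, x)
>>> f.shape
(3, 17)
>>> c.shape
(37, 37)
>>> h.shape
(3, 11, 3)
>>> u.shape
(3, 17)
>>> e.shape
(3, 3, 17)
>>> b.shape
(11, 3, 17)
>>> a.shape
(3, 37)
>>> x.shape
(3, 3)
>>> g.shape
(17, 3)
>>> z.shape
(17, 29)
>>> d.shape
(29, 3)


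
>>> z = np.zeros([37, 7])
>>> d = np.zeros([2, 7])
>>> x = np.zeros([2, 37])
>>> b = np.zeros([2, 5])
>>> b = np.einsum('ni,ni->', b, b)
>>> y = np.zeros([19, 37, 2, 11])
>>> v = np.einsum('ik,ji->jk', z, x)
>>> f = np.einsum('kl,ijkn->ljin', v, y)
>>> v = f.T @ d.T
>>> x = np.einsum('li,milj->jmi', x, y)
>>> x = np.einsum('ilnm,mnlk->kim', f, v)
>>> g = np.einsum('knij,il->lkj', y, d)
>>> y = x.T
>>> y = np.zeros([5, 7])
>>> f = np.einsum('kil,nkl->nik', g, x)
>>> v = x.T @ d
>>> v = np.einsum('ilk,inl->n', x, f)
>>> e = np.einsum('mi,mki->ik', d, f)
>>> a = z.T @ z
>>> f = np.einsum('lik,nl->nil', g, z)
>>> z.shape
(37, 7)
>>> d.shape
(2, 7)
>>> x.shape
(2, 7, 11)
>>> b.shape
()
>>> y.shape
(5, 7)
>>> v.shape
(19,)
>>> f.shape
(37, 19, 7)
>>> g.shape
(7, 19, 11)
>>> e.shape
(7, 19)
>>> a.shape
(7, 7)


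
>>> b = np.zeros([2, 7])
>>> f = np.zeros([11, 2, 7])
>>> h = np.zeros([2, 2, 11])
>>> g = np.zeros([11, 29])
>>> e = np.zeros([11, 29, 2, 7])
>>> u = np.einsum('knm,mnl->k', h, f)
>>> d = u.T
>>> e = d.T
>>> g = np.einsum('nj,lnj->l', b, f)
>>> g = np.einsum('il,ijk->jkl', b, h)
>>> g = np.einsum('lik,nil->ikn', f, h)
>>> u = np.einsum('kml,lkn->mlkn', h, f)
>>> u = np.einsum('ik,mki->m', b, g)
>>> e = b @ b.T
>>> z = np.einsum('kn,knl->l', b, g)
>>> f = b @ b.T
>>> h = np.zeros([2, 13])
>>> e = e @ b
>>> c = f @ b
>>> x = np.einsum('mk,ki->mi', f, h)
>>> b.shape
(2, 7)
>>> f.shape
(2, 2)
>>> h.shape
(2, 13)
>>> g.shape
(2, 7, 2)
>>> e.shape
(2, 7)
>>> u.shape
(2,)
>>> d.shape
(2,)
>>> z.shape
(2,)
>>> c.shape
(2, 7)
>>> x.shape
(2, 13)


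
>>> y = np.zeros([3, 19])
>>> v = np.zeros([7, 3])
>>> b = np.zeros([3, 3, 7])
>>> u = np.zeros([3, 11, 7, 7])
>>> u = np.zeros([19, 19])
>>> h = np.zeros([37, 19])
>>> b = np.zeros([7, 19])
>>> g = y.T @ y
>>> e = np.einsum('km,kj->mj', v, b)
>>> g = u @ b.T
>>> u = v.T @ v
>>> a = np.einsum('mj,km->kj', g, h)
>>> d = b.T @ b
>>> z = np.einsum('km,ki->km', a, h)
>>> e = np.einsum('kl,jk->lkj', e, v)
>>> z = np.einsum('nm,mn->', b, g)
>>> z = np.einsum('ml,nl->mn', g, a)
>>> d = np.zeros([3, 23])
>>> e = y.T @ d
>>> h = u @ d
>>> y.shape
(3, 19)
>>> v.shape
(7, 3)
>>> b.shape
(7, 19)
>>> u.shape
(3, 3)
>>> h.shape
(3, 23)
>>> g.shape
(19, 7)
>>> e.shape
(19, 23)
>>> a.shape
(37, 7)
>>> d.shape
(3, 23)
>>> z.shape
(19, 37)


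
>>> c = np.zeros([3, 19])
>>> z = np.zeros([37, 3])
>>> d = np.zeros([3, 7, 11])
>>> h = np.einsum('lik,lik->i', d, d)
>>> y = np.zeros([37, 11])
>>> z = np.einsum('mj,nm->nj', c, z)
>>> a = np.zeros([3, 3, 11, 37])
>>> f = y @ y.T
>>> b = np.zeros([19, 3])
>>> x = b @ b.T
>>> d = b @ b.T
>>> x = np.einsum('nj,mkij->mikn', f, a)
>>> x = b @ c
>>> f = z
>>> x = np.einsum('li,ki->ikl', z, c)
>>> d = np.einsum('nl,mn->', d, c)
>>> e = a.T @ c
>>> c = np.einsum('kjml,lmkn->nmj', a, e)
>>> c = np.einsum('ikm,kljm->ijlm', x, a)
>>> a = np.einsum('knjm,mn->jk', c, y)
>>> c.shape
(19, 11, 3, 37)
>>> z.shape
(37, 19)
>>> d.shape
()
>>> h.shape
(7,)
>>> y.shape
(37, 11)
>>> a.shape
(3, 19)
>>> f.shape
(37, 19)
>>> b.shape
(19, 3)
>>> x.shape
(19, 3, 37)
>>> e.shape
(37, 11, 3, 19)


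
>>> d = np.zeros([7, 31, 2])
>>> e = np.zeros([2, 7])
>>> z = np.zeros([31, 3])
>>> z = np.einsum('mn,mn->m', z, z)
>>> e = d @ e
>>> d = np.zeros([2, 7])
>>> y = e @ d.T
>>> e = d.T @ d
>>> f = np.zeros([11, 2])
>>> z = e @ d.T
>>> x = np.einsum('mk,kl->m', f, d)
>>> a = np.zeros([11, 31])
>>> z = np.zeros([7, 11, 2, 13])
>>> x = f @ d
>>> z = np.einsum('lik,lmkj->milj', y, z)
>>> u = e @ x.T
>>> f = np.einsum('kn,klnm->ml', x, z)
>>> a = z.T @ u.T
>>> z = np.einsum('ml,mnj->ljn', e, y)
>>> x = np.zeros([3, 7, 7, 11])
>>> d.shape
(2, 7)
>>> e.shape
(7, 7)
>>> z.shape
(7, 2, 31)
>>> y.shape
(7, 31, 2)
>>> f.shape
(13, 31)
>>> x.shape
(3, 7, 7, 11)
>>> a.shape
(13, 7, 31, 7)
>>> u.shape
(7, 11)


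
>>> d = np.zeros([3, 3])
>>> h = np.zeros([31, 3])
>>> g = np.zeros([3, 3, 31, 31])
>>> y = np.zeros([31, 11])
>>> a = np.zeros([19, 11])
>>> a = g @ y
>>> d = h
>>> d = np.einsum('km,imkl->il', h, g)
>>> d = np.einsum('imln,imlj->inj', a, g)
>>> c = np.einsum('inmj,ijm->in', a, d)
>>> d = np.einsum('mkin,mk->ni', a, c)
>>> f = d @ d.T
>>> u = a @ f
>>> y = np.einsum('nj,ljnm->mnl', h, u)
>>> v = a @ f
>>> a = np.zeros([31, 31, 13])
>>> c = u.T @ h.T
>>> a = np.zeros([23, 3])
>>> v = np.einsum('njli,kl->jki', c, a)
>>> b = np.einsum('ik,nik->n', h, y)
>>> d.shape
(11, 31)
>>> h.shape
(31, 3)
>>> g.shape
(3, 3, 31, 31)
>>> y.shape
(11, 31, 3)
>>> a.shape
(23, 3)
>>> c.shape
(11, 31, 3, 31)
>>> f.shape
(11, 11)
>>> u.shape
(3, 3, 31, 11)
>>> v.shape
(31, 23, 31)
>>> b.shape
(11,)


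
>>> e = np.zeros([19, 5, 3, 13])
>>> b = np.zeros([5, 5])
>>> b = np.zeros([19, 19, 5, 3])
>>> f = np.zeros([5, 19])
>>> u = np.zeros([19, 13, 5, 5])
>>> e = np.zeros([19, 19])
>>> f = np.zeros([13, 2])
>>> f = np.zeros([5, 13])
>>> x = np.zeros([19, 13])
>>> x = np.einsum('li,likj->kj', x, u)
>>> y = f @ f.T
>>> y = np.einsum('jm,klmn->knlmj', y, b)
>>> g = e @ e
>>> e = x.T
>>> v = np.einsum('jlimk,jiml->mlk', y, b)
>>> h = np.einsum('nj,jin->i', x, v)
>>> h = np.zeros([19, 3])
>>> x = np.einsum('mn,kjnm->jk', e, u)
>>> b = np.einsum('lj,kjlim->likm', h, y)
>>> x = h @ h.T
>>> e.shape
(5, 5)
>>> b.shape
(19, 5, 19, 5)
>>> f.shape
(5, 13)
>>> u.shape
(19, 13, 5, 5)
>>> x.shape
(19, 19)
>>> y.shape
(19, 3, 19, 5, 5)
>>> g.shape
(19, 19)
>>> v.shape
(5, 3, 5)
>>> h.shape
(19, 3)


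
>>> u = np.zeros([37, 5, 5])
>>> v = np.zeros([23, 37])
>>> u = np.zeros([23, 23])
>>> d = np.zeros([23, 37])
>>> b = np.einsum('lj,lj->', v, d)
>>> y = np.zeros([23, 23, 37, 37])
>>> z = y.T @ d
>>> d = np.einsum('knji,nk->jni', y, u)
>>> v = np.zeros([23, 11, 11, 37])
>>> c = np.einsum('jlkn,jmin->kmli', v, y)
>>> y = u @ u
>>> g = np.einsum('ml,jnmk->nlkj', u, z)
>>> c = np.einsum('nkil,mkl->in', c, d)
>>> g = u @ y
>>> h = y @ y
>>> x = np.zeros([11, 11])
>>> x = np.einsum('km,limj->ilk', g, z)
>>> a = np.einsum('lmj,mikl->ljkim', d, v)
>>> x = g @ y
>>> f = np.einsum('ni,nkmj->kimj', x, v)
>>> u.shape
(23, 23)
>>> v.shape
(23, 11, 11, 37)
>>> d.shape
(37, 23, 37)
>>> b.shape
()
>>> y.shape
(23, 23)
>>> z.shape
(37, 37, 23, 37)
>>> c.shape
(11, 11)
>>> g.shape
(23, 23)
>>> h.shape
(23, 23)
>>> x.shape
(23, 23)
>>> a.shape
(37, 37, 11, 11, 23)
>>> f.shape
(11, 23, 11, 37)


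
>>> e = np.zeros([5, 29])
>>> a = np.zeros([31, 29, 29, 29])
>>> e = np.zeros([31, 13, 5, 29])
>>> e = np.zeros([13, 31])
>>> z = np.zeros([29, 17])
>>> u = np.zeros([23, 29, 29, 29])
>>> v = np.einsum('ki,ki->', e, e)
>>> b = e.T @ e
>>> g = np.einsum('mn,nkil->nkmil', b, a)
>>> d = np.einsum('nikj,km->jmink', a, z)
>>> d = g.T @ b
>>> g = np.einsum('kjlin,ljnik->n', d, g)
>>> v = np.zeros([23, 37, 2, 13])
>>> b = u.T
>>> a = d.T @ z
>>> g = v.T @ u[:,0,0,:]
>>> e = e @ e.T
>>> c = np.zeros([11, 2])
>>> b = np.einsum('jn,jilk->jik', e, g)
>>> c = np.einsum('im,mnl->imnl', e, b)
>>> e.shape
(13, 13)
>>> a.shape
(31, 29, 31, 29, 17)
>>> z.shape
(29, 17)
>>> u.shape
(23, 29, 29, 29)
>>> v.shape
(23, 37, 2, 13)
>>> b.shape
(13, 2, 29)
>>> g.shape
(13, 2, 37, 29)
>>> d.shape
(29, 29, 31, 29, 31)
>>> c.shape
(13, 13, 2, 29)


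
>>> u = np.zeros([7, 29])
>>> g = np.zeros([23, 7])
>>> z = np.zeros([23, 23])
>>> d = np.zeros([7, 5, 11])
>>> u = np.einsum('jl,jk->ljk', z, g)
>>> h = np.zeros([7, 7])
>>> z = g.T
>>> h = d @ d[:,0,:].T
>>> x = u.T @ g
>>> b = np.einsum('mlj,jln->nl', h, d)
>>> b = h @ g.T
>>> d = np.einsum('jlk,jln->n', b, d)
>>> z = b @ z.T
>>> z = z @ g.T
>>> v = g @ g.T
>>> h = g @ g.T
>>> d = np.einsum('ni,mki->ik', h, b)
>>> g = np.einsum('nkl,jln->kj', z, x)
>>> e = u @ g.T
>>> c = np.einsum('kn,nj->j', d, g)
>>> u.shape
(23, 23, 7)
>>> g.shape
(5, 7)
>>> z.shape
(7, 5, 23)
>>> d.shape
(23, 5)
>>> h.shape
(23, 23)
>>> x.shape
(7, 23, 7)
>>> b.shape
(7, 5, 23)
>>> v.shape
(23, 23)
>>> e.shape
(23, 23, 5)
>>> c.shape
(7,)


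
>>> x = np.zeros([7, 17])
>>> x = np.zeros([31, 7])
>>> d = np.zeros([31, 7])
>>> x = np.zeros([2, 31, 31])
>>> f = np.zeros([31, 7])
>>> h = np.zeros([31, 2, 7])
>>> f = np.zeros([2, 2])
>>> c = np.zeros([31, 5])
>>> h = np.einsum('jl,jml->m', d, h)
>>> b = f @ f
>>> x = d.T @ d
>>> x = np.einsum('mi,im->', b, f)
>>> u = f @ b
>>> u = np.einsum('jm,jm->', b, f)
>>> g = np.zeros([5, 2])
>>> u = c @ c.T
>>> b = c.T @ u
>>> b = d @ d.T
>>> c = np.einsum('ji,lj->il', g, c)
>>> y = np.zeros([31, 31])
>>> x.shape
()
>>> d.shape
(31, 7)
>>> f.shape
(2, 2)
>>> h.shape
(2,)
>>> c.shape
(2, 31)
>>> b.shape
(31, 31)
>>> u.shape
(31, 31)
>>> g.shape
(5, 2)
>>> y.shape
(31, 31)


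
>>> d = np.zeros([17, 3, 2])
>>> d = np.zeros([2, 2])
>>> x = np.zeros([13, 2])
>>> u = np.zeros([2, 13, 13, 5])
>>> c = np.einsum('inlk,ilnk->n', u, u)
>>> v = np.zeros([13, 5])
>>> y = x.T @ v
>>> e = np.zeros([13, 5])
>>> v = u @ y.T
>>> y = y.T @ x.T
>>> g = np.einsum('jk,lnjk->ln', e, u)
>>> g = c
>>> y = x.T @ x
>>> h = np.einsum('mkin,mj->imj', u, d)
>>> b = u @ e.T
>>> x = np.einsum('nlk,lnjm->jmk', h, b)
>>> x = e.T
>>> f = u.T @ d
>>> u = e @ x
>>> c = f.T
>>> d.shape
(2, 2)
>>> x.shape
(5, 13)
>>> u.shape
(13, 13)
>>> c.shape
(2, 13, 13, 5)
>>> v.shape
(2, 13, 13, 2)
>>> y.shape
(2, 2)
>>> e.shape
(13, 5)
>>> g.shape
(13,)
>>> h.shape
(13, 2, 2)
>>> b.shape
(2, 13, 13, 13)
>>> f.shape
(5, 13, 13, 2)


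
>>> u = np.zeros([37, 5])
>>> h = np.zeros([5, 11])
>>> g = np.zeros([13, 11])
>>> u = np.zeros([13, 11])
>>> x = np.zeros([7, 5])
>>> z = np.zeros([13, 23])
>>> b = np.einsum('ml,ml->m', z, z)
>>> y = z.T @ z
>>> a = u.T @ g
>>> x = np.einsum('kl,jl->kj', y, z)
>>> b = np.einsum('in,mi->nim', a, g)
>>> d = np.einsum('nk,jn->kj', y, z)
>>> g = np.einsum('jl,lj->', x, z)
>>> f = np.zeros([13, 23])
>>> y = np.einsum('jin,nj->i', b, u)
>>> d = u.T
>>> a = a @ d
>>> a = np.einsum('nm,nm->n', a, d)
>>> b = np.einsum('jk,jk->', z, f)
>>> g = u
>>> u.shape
(13, 11)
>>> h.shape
(5, 11)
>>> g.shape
(13, 11)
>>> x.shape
(23, 13)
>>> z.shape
(13, 23)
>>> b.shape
()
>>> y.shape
(11,)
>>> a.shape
(11,)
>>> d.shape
(11, 13)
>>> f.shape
(13, 23)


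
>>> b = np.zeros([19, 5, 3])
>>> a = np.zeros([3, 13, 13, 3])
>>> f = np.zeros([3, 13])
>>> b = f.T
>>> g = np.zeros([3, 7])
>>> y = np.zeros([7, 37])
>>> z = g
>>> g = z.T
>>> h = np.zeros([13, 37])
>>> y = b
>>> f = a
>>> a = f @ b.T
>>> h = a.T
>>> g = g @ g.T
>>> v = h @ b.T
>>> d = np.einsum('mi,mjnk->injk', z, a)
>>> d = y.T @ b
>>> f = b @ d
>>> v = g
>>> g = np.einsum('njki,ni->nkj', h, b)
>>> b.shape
(13, 3)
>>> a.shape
(3, 13, 13, 13)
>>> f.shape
(13, 3)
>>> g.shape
(13, 13, 13)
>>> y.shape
(13, 3)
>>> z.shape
(3, 7)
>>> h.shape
(13, 13, 13, 3)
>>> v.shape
(7, 7)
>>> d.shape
(3, 3)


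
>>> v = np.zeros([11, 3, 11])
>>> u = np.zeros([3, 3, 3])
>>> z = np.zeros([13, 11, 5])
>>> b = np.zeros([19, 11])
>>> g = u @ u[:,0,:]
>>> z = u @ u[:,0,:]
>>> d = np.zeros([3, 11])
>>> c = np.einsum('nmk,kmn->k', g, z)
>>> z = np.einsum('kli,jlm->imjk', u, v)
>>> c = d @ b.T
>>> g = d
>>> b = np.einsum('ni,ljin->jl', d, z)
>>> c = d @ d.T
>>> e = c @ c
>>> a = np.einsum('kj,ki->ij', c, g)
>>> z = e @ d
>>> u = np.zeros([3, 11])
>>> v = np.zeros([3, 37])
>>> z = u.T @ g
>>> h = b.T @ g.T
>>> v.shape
(3, 37)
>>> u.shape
(3, 11)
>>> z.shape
(11, 11)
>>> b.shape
(11, 3)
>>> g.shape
(3, 11)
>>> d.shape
(3, 11)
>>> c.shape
(3, 3)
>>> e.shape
(3, 3)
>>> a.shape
(11, 3)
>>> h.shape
(3, 3)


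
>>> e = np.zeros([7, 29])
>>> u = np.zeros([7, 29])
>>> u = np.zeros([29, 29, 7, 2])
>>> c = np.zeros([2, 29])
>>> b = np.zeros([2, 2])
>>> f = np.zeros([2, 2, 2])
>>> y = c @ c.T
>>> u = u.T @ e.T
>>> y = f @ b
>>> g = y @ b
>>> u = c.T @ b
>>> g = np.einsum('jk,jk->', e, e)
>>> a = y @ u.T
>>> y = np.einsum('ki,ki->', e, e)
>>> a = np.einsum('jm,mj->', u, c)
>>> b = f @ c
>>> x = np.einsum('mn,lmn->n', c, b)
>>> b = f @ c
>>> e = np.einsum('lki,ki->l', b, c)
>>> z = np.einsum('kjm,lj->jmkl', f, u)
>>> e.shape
(2,)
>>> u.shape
(29, 2)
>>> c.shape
(2, 29)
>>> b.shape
(2, 2, 29)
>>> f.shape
(2, 2, 2)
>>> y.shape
()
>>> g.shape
()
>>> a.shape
()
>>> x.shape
(29,)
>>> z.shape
(2, 2, 2, 29)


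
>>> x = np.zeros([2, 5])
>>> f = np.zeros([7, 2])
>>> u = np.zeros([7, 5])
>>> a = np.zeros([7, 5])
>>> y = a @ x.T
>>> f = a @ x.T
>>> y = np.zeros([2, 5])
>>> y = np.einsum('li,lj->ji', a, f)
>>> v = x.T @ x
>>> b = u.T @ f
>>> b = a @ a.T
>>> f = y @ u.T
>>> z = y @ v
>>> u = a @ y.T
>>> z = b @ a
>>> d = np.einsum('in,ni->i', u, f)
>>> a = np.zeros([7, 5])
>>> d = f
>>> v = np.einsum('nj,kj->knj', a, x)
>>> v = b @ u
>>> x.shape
(2, 5)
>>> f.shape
(2, 7)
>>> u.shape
(7, 2)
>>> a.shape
(7, 5)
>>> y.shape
(2, 5)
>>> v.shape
(7, 2)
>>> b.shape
(7, 7)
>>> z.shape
(7, 5)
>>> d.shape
(2, 7)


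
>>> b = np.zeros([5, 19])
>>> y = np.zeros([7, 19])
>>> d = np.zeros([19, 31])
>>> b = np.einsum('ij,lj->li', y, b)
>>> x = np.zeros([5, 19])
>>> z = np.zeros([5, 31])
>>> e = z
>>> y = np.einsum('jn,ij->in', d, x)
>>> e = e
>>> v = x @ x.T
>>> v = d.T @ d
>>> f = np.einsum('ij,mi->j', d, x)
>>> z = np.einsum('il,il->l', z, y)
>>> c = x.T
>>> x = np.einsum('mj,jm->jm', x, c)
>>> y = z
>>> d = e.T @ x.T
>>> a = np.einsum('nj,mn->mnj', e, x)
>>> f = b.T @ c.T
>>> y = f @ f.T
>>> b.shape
(5, 7)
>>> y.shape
(7, 7)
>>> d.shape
(31, 19)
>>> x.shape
(19, 5)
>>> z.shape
(31,)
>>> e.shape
(5, 31)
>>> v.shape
(31, 31)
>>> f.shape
(7, 19)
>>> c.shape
(19, 5)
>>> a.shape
(19, 5, 31)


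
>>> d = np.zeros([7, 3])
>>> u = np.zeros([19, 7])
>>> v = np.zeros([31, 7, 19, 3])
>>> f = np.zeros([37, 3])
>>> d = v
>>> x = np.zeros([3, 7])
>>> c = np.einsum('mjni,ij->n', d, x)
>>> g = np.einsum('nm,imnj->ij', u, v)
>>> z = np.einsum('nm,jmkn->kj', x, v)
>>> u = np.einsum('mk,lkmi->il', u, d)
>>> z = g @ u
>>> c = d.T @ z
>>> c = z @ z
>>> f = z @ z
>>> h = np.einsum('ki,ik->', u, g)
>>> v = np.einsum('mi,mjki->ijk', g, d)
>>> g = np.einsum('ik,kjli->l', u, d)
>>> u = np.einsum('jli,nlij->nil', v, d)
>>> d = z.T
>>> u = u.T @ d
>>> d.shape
(31, 31)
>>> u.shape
(7, 19, 31)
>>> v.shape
(3, 7, 19)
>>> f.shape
(31, 31)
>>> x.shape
(3, 7)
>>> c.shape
(31, 31)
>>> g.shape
(19,)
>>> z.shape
(31, 31)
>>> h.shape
()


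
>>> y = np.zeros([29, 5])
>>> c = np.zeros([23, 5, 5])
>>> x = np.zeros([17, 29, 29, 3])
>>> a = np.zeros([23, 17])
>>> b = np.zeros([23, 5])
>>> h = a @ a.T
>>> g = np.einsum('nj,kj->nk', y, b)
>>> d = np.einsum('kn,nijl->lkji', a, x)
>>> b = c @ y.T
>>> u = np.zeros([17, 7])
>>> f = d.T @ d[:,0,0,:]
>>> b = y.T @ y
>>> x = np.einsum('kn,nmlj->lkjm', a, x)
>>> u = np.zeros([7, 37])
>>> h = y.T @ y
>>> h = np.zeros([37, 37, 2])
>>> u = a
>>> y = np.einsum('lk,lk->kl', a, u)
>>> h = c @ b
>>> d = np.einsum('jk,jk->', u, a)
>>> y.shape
(17, 23)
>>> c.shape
(23, 5, 5)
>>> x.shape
(29, 23, 3, 29)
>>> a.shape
(23, 17)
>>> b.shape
(5, 5)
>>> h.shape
(23, 5, 5)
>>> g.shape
(29, 23)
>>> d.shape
()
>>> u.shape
(23, 17)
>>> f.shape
(29, 29, 23, 29)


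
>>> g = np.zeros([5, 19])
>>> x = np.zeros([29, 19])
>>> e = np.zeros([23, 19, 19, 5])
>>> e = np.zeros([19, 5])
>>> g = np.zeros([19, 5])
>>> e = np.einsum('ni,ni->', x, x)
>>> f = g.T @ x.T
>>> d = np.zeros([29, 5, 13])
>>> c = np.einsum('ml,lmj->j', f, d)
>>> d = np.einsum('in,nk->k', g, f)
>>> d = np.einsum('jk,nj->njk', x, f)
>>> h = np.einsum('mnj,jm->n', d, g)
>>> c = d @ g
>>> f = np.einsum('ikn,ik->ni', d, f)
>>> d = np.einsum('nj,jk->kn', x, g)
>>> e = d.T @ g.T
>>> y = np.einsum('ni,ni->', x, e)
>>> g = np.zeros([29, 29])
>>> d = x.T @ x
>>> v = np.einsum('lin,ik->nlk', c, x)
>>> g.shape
(29, 29)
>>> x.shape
(29, 19)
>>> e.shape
(29, 19)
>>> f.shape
(19, 5)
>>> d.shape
(19, 19)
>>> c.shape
(5, 29, 5)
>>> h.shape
(29,)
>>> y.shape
()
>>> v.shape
(5, 5, 19)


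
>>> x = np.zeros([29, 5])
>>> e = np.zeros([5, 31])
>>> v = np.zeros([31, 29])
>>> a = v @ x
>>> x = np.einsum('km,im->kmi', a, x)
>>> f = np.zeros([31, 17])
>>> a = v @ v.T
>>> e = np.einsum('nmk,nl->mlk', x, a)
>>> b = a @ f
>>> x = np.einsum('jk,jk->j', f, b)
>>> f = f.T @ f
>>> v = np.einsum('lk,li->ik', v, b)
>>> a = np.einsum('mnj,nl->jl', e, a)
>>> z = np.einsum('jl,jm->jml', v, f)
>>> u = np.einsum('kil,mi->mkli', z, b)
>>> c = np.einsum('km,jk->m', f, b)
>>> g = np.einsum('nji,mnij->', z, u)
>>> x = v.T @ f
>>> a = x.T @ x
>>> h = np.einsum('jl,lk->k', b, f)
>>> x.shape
(29, 17)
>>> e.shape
(5, 31, 29)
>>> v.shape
(17, 29)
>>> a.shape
(17, 17)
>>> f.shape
(17, 17)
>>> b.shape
(31, 17)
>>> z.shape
(17, 17, 29)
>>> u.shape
(31, 17, 29, 17)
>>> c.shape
(17,)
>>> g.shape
()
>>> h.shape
(17,)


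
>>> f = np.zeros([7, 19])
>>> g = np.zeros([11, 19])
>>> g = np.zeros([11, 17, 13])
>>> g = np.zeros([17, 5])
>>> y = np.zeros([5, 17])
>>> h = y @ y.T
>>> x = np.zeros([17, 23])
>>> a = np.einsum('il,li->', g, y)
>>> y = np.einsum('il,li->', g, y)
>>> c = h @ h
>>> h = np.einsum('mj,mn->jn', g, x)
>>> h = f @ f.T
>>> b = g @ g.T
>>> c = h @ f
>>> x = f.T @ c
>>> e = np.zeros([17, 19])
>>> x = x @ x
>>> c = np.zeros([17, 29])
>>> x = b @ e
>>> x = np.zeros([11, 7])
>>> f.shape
(7, 19)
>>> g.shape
(17, 5)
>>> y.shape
()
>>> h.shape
(7, 7)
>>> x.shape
(11, 7)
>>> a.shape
()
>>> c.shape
(17, 29)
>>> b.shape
(17, 17)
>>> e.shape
(17, 19)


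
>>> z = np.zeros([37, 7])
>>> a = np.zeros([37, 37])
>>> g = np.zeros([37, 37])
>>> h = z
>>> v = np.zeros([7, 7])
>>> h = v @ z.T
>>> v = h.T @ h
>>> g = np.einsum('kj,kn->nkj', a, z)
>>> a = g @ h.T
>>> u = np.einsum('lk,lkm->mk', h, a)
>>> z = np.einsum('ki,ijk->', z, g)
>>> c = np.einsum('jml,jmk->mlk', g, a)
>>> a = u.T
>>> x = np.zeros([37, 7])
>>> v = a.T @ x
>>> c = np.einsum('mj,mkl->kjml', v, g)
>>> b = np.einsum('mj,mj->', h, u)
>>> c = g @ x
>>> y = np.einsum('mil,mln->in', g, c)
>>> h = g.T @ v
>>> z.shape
()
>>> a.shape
(37, 7)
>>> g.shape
(7, 37, 37)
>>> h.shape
(37, 37, 7)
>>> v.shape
(7, 7)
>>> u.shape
(7, 37)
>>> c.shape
(7, 37, 7)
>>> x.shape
(37, 7)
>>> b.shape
()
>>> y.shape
(37, 7)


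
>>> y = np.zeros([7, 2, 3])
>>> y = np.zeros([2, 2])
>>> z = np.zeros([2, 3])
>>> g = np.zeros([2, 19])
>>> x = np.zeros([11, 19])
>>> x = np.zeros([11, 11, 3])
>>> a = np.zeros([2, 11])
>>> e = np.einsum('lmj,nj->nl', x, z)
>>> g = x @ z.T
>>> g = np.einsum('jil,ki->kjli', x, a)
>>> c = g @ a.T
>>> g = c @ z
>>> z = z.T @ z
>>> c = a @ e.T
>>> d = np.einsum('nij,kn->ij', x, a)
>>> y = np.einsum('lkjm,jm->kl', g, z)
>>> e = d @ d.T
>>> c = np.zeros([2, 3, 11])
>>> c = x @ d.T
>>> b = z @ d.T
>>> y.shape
(11, 2)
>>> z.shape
(3, 3)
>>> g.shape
(2, 11, 3, 3)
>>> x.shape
(11, 11, 3)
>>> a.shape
(2, 11)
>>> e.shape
(11, 11)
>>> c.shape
(11, 11, 11)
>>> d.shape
(11, 3)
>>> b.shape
(3, 11)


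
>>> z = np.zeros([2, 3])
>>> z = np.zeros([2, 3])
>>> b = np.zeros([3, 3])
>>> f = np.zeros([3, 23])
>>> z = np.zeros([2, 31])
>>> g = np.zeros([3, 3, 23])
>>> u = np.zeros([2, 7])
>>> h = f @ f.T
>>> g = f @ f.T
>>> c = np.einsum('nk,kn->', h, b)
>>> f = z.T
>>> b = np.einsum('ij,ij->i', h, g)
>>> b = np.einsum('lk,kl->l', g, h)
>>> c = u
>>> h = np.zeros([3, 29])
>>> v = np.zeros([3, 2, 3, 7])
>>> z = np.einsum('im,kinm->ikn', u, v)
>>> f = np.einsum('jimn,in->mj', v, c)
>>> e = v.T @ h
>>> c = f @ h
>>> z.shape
(2, 3, 3)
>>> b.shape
(3,)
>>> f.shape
(3, 3)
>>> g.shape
(3, 3)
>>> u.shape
(2, 7)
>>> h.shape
(3, 29)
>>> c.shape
(3, 29)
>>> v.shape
(3, 2, 3, 7)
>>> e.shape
(7, 3, 2, 29)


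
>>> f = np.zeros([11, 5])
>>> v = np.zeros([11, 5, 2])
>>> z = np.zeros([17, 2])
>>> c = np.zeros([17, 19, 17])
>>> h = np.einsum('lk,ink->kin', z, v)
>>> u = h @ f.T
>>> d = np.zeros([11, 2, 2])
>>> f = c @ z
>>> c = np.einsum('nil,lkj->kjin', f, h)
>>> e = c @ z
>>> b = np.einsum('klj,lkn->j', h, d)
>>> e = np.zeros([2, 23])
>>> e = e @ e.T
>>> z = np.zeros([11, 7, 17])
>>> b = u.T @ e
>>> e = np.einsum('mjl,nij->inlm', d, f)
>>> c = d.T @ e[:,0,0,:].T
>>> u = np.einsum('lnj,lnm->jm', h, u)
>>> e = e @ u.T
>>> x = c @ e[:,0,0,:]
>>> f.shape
(17, 19, 2)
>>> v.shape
(11, 5, 2)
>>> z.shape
(11, 7, 17)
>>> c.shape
(2, 2, 19)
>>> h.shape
(2, 11, 5)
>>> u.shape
(5, 11)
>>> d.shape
(11, 2, 2)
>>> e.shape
(19, 17, 2, 5)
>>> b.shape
(11, 11, 2)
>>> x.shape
(2, 2, 5)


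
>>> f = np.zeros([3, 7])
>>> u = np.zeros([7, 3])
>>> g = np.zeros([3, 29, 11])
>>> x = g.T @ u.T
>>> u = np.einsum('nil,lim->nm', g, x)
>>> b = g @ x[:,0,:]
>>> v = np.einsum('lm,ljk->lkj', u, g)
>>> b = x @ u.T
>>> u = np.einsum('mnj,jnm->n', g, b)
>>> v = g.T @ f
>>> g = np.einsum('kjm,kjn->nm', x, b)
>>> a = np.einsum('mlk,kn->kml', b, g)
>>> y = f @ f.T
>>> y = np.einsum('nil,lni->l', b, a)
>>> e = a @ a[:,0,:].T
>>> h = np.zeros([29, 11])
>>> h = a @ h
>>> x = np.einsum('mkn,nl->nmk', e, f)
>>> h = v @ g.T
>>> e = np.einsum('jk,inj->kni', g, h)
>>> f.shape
(3, 7)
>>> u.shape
(29,)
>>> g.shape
(3, 7)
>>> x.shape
(3, 3, 11)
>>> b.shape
(11, 29, 3)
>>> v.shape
(11, 29, 7)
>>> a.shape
(3, 11, 29)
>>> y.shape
(3,)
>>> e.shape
(7, 29, 11)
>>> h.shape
(11, 29, 3)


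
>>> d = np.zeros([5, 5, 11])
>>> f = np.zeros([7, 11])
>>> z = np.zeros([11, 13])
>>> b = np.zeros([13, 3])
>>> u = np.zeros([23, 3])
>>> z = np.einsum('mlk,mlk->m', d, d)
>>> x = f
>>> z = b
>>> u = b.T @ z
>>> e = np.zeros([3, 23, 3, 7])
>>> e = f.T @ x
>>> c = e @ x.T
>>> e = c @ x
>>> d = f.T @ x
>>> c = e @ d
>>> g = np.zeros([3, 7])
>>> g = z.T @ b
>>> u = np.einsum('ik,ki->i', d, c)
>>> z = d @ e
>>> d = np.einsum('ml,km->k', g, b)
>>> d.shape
(13,)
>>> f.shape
(7, 11)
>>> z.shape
(11, 11)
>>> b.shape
(13, 3)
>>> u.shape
(11,)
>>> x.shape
(7, 11)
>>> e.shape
(11, 11)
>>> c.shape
(11, 11)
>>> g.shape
(3, 3)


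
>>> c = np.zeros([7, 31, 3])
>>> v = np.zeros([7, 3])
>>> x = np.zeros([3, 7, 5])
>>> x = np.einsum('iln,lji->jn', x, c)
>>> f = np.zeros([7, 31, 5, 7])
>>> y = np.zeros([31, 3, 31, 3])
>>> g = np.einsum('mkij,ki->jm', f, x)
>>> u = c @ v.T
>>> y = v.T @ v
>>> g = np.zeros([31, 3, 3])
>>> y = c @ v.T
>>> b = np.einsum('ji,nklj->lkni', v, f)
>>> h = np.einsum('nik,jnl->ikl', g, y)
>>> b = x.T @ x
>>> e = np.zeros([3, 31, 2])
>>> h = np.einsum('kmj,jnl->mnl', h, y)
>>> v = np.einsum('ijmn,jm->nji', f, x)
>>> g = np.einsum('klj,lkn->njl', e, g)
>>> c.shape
(7, 31, 3)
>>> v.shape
(7, 31, 7)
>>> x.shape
(31, 5)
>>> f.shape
(7, 31, 5, 7)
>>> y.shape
(7, 31, 7)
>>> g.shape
(3, 2, 31)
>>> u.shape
(7, 31, 7)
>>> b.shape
(5, 5)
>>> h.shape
(3, 31, 7)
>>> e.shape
(3, 31, 2)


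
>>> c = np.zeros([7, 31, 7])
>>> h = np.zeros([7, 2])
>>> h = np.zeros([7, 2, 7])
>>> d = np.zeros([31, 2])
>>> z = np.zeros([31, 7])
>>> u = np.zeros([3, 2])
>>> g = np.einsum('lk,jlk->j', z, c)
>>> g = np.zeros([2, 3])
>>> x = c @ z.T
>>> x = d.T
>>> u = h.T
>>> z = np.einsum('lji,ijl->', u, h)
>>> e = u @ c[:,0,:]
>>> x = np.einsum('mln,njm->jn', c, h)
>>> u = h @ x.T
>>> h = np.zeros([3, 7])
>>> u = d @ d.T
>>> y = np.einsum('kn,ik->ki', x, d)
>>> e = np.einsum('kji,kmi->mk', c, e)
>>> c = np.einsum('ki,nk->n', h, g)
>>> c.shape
(2,)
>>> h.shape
(3, 7)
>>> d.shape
(31, 2)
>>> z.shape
()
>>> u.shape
(31, 31)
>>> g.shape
(2, 3)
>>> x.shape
(2, 7)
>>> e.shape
(2, 7)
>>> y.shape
(2, 31)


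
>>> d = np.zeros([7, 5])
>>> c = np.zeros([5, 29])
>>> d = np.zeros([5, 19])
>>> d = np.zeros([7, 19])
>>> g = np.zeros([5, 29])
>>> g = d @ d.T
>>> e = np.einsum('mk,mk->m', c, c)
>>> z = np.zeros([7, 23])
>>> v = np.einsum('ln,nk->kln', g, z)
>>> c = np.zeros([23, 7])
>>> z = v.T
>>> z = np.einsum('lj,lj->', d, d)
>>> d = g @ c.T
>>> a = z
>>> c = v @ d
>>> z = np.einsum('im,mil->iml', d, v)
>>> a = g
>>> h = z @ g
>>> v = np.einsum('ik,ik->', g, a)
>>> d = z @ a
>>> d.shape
(7, 23, 7)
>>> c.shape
(23, 7, 23)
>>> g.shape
(7, 7)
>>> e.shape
(5,)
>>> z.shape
(7, 23, 7)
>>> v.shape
()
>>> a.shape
(7, 7)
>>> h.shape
(7, 23, 7)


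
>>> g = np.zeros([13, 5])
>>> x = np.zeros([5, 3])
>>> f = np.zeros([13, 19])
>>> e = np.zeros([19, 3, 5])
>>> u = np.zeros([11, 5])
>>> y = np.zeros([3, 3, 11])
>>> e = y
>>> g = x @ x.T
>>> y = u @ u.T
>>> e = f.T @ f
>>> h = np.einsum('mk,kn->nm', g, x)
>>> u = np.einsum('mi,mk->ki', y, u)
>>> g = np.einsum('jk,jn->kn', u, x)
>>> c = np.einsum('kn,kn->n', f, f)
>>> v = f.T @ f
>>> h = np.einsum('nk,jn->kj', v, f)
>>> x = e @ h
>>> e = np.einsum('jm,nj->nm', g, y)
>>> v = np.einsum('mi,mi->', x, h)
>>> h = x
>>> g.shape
(11, 3)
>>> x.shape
(19, 13)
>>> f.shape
(13, 19)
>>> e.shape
(11, 3)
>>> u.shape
(5, 11)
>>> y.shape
(11, 11)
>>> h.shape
(19, 13)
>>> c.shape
(19,)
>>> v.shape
()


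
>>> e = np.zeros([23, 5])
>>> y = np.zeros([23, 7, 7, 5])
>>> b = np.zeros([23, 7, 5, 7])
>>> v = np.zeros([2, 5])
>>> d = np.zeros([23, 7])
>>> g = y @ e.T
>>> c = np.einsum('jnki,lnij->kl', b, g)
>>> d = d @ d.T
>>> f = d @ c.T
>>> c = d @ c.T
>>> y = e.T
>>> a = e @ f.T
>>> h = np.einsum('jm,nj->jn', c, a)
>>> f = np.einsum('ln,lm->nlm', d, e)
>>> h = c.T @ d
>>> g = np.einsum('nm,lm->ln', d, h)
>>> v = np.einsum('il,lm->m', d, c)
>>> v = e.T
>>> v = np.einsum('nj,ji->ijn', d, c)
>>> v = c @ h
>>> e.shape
(23, 5)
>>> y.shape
(5, 23)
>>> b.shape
(23, 7, 5, 7)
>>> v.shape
(23, 23)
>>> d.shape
(23, 23)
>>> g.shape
(5, 23)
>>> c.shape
(23, 5)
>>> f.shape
(23, 23, 5)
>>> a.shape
(23, 23)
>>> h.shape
(5, 23)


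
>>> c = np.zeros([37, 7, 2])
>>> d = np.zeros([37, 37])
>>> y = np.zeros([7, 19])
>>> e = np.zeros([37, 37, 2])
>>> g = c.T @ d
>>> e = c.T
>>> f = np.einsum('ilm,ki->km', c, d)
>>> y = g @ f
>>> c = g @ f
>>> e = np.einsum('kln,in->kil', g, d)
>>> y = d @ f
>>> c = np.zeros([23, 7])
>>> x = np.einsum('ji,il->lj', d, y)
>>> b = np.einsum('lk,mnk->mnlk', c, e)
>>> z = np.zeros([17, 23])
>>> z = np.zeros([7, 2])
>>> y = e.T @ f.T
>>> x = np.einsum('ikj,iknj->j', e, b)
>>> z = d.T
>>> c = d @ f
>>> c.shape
(37, 2)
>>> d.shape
(37, 37)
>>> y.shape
(7, 37, 37)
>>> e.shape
(2, 37, 7)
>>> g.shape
(2, 7, 37)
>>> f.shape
(37, 2)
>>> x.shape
(7,)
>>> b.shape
(2, 37, 23, 7)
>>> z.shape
(37, 37)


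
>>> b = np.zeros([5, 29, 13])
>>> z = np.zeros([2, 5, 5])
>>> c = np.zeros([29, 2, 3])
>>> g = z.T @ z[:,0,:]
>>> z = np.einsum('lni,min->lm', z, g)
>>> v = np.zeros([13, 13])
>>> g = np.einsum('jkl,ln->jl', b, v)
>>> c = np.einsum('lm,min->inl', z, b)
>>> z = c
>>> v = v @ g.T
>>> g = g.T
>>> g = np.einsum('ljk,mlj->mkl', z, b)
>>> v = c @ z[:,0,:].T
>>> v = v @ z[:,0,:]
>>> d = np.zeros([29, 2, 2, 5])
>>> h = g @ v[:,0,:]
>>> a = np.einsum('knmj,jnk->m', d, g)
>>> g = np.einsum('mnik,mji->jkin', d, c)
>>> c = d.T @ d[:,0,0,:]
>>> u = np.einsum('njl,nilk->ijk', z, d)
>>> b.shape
(5, 29, 13)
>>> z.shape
(29, 13, 2)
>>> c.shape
(5, 2, 2, 5)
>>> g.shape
(13, 5, 2, 2)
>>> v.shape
(29, 13, 2)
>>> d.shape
(29, 2, 2, 5)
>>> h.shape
(5, 2, 2)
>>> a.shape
(2,)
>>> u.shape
(2, 13, 5)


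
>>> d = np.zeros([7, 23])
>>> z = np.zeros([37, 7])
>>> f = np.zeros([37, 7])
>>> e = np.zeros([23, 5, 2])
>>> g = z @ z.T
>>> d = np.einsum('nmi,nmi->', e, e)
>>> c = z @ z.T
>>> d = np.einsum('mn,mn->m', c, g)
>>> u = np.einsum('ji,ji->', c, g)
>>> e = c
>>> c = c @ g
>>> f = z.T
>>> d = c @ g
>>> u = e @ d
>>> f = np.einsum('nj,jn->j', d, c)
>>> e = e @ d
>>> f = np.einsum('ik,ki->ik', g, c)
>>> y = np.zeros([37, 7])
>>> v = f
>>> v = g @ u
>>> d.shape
(37, 37)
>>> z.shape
(37, 7)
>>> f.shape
(37, 37)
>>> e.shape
(37, 37)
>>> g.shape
(37, 37)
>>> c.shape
(37, 37)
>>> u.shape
(37, 37)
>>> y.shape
(37, 7)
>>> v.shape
(37, 37)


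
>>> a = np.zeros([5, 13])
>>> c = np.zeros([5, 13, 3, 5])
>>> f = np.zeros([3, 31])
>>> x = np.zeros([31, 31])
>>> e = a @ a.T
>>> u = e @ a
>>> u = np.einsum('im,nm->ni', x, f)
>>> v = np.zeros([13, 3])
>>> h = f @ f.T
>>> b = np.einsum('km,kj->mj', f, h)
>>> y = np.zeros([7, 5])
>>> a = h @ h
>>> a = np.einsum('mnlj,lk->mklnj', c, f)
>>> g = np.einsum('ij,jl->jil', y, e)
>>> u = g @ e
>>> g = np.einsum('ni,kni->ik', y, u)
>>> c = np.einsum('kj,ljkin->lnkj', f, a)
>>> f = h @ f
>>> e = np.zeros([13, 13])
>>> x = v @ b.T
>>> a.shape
(5, 31, 3, 13, 5)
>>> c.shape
(5, 5, 3, 31)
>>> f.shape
(3, 31)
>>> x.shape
(13, 31)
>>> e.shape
(13, 13)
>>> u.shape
(5, 7, 5)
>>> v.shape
(13, 3)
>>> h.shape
(3, 3)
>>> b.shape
(31, 3)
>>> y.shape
(7, 5)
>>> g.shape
(5, 5)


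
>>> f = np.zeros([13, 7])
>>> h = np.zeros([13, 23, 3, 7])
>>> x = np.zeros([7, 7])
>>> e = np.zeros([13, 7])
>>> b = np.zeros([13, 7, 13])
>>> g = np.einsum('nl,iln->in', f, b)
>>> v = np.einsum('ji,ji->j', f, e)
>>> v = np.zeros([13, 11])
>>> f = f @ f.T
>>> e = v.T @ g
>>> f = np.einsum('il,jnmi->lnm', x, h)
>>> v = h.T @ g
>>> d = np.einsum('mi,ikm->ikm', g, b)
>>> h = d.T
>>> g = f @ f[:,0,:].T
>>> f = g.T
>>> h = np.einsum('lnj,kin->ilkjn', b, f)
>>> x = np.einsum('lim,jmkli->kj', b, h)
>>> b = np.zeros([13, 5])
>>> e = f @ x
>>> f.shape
(7, 23, 7)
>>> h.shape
(23, 13, 7, 13, 7)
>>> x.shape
(7, 23)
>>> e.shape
(7, 23, 23)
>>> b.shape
(13, 5)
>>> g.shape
(7, 23, 7)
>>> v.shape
(7, 3, 23, 13)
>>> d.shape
(13, 7, 13)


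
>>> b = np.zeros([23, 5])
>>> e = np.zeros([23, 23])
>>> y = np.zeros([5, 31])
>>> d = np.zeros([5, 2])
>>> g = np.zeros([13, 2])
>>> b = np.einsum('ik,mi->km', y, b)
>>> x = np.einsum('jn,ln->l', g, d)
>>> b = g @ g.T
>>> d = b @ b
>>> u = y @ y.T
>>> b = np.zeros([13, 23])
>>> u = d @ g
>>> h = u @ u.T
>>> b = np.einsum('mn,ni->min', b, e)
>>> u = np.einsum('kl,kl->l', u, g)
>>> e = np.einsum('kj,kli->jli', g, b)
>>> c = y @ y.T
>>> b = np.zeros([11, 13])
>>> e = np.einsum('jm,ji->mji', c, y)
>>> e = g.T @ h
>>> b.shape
(11, 13)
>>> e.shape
(2, 13)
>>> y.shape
(5, 31)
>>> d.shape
(13, 13)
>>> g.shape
(13, 2)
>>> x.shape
(5,)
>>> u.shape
(2,)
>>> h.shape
(13, 13)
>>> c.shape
(5, 5)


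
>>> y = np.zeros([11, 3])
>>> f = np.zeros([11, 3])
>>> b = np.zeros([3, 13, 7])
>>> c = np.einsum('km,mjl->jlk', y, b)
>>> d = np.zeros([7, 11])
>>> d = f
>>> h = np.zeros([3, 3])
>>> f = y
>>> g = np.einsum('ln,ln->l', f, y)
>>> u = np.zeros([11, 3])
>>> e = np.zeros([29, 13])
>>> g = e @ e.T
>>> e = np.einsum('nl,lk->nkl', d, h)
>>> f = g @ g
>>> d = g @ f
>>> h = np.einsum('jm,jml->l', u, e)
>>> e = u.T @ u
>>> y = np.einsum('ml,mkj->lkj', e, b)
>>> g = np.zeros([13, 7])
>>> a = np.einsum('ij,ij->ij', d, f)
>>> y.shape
(3, 13, 7)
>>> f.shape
(29, 29)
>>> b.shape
(3, 13, 7)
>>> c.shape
(13, 7, 11)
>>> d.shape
(29, 29)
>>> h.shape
(3,)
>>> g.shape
(13, 7)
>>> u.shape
(11, 3)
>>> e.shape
(3, 3)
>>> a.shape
(29, 29)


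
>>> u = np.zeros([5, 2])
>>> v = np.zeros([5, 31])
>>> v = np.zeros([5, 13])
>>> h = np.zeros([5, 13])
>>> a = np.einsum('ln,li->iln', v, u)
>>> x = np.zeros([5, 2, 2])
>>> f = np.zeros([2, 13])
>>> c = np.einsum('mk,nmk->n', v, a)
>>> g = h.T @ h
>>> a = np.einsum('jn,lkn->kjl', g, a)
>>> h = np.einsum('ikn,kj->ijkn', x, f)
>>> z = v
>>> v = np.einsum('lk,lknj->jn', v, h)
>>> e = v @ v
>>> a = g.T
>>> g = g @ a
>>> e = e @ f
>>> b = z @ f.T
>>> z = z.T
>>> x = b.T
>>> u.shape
(5, 2)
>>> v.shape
(2, 2)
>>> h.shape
(5, 13, 2, 2)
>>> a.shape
(13, 13)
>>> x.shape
(2, 5)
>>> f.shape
(2, 13)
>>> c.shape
(2,)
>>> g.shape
(13, 13)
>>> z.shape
(13, 5)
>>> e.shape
(2, 13)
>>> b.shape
(5, 2)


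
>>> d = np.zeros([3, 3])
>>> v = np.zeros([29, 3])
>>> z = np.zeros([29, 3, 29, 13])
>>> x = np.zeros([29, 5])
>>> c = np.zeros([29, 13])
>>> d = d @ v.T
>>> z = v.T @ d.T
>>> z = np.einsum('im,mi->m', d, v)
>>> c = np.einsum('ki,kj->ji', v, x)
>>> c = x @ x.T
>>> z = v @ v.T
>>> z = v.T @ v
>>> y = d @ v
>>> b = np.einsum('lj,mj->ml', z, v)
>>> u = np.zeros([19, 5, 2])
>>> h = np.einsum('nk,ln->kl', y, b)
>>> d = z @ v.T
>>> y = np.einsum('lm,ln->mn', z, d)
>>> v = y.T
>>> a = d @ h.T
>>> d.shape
(3, 29)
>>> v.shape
(29, 3)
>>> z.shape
(3, 3)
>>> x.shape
(29, 5)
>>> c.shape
(29, 29)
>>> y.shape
(3, 29)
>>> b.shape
(29, 3)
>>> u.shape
(19, 5, 2)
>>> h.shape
(3, 29)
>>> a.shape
(3, 3)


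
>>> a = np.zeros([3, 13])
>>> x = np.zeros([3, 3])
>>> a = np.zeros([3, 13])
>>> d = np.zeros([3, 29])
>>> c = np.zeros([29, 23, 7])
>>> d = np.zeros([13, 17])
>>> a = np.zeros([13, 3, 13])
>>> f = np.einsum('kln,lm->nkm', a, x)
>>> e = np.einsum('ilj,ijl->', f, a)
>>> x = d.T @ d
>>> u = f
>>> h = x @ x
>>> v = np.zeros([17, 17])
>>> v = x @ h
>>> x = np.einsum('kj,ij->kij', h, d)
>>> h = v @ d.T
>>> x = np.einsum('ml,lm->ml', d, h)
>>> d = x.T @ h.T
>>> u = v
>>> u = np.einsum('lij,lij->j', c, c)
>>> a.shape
(13, 3, 13)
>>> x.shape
(13, 17)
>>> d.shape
(17, 17)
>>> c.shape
(29, 23, 7)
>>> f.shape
(13, 13, 3)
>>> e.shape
()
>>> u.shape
(7,)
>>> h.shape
(17, 13)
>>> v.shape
(17, 17)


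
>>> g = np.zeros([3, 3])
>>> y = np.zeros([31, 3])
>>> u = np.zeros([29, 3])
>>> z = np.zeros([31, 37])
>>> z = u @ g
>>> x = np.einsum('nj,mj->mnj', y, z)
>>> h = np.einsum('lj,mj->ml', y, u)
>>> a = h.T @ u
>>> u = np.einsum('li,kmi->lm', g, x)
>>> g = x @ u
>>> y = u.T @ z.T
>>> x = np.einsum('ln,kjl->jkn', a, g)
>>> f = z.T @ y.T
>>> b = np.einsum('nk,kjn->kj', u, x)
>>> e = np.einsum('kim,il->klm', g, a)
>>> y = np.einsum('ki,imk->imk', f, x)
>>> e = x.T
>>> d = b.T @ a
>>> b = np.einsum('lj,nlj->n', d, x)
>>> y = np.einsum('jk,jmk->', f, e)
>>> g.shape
(29, 31, 31)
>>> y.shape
()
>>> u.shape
(3, 31)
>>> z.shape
(29, 3)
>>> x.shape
(31, 29, 3)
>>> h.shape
(29, 31)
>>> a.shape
(31, 3)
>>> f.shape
(3, 31)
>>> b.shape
(31,)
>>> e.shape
(3, 29, 31)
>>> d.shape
(29, 3)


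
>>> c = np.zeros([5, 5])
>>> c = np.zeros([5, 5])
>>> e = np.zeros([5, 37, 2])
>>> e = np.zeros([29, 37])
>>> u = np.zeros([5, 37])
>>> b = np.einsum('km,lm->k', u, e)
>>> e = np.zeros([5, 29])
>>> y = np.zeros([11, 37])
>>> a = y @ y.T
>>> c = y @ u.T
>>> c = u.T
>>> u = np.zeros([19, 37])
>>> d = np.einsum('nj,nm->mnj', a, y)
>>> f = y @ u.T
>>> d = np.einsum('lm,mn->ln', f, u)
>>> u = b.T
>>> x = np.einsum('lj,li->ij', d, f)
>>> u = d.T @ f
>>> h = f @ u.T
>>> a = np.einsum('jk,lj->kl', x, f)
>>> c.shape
(37, 5)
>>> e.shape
(5, 29)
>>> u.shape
(37, 19)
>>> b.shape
(5,)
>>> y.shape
(11, 37)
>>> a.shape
(37, 11)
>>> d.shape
(11, 37)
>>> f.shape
(11, 19)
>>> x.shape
(19, 37)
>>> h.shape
(11, 37)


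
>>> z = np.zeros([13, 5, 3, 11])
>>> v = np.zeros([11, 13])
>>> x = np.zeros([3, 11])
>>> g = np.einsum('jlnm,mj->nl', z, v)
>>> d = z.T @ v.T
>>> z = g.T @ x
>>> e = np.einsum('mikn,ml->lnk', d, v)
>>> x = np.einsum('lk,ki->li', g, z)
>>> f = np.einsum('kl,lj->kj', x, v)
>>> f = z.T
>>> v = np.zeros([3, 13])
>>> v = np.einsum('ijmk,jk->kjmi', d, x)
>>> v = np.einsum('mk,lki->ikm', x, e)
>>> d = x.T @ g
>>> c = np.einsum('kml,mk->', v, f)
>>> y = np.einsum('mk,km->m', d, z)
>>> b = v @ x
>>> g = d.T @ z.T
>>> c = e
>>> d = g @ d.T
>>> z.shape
(5, 11)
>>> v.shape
(5, 11, 3)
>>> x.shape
(3, 11)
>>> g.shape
(5, 5)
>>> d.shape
(5, 11)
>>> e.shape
(13, 11, 5)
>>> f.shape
(11, 5)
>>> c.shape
(13, 11, 5)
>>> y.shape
(11,)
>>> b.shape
(5, 11, 11)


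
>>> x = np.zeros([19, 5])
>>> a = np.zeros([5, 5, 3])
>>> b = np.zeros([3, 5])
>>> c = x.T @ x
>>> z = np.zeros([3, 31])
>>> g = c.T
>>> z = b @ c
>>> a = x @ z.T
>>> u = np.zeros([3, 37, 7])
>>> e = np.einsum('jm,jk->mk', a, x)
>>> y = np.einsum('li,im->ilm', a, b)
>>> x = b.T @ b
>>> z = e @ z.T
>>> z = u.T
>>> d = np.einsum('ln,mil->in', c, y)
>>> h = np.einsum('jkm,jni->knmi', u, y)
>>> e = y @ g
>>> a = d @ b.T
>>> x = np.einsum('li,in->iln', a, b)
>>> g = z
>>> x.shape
(3, 19, 5)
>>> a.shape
(19, 3)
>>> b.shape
(3, 5)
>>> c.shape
(5, 5)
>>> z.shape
(7, 37, 3)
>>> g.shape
(7, 37, 3)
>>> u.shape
(3, 37, 7)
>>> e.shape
(3, 19, 5)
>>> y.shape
(3, 19, 5)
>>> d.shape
(19, 5)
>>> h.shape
(37, 19, 7, 5)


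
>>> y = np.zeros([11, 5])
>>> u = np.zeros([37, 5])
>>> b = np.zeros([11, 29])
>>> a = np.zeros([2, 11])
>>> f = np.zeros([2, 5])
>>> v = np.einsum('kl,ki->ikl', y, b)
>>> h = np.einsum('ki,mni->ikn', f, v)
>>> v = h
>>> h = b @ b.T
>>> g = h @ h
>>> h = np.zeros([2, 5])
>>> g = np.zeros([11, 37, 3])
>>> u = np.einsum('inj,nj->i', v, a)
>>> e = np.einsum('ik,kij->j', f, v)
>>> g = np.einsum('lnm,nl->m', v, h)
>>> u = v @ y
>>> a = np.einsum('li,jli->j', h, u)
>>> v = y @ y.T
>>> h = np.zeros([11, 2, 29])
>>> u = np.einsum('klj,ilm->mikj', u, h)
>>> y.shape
(11, 5)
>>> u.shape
(29, 11, 5, 5)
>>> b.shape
(11, 29)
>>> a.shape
(5,)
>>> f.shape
(2, 5)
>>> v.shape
(11, 11)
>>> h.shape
(11, 2, 29)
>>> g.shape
(11,)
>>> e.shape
(11,)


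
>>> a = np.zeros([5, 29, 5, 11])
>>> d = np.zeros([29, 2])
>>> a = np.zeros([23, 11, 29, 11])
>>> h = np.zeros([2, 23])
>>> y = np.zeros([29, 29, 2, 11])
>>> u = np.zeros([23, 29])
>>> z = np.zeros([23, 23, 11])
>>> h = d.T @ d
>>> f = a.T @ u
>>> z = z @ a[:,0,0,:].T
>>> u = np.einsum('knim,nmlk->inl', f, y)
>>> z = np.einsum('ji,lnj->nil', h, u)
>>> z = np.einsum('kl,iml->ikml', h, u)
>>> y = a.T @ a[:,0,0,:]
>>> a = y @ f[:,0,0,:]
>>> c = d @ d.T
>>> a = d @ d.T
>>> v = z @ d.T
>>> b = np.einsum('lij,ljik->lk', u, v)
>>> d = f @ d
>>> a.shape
(29, 29)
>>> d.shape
(11, 29, 11, 2)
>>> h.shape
(2, 2)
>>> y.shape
(11, 29, 11, 11)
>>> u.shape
(11, 29, 2)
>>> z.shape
(11, 2, 29, 2)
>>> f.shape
(11, 29, 11, 29)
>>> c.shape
(29, 29)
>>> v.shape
(11, 2, 29, 29)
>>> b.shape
(11, 29)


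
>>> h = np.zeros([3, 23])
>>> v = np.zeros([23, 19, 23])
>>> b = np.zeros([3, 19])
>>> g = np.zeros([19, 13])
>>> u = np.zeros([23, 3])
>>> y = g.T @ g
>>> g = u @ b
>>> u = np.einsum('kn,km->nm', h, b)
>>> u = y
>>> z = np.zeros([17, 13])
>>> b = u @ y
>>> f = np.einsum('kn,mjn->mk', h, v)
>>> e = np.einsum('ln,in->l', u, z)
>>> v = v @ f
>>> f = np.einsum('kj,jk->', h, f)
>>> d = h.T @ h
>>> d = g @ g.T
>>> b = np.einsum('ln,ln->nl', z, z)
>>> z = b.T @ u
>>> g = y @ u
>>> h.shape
(3, 23)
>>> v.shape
(23, 19, 3)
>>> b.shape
(13, 17)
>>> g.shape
(13, 13)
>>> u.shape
(13, 13)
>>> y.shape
(13, 13)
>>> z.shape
(17, 13)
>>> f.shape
()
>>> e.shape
(13,)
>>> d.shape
(23, 23)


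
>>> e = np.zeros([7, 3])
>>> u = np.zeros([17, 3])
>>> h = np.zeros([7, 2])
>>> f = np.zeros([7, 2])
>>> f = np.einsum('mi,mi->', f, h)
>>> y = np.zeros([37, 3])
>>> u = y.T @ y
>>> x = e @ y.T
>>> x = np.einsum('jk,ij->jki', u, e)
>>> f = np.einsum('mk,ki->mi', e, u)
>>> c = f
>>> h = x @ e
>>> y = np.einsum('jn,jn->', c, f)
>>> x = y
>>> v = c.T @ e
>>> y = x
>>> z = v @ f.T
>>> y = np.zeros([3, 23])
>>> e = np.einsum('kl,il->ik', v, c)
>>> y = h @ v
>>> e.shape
(7, 3)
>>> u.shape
(3, 3)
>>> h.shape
(3, 3, 3)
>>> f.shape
(7, 3)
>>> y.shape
(3, 3, 3)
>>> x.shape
()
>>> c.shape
(7, 3)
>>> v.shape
(3, 3)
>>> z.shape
(3, 7)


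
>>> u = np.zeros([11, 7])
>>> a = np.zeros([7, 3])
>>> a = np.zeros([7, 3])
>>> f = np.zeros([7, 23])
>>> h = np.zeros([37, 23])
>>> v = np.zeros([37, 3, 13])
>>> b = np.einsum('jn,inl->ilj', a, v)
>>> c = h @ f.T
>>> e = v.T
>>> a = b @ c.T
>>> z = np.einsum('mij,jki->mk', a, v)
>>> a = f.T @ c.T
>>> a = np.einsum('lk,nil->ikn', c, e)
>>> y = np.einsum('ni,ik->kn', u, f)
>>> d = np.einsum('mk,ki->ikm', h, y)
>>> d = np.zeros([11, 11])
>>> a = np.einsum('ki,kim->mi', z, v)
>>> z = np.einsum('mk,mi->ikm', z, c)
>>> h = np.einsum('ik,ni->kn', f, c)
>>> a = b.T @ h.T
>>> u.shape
(11, 7)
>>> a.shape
(7, 13, 23)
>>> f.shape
(7, 23)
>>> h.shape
(23, 37)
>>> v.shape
(37, 3, 13)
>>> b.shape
(37, 13, 7)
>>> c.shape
(37, 7)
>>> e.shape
(13, 3, 37)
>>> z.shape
(7, 3, 37)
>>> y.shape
(23, 11)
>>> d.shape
(11, 11)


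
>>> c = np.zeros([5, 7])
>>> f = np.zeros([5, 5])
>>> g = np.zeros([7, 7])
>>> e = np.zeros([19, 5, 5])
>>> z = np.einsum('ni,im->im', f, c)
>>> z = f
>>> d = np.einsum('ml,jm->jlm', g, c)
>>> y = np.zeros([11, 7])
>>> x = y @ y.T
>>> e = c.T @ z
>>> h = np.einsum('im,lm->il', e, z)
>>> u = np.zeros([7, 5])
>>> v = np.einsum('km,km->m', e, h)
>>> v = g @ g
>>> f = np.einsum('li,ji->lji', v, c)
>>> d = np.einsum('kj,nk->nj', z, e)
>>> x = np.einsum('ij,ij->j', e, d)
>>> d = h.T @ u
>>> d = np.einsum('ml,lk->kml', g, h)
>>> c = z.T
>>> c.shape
(5, 5)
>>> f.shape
(7, 5, 7)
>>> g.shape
(7, 7)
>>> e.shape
(7, 5)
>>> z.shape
(5, 5)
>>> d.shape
(5, 7, 7)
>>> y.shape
(11, 7)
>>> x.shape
(5,)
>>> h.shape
(7, 5)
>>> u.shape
(7, 5)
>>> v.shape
(7, 7)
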